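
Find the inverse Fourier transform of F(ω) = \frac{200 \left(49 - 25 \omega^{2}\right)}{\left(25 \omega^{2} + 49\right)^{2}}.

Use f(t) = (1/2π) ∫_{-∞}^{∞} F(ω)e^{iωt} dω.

f(t) = 4 e^{- \frac{7 \left|{t}\right|}{5}} \left|{t}\right|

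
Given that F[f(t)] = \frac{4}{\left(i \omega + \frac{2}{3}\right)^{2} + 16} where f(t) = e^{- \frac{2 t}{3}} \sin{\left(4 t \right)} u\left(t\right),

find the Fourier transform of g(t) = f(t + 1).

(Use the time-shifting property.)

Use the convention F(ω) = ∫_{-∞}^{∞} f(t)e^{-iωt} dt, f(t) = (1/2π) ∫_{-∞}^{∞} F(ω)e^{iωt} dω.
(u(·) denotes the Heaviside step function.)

F[g](ω) = \frac{36 e^{i \omega}}{\left(3 i \omega + 2\right)^{2} + 144}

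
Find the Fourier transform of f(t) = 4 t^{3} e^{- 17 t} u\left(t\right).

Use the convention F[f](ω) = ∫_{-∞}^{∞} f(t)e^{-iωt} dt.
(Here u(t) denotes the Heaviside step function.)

F(ω) = \frac{24}{\left(i \omega + 17\right)^{4}}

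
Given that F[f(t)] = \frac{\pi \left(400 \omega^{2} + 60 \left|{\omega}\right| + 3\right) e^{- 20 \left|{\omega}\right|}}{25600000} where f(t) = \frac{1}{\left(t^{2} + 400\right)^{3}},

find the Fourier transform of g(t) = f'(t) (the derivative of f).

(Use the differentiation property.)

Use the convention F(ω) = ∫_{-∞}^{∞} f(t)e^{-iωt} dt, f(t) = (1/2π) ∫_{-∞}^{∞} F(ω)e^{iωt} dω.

F[g](ω) = \frac{i \pi \omega \left(400 \omega^{2} + 60 \left|{\omega}\right| + 3\right) e^{- 20 \left|{\omega}\right|}}{25600000}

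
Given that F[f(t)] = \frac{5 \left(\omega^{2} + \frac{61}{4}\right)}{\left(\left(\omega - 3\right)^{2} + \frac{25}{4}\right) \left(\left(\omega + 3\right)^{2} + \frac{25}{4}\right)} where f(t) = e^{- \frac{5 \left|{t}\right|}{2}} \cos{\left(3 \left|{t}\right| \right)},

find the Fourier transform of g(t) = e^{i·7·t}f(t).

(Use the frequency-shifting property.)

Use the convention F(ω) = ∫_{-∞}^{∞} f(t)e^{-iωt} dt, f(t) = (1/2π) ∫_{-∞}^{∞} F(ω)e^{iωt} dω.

F[g](ω) = \frac{20 \left(4 \left(\omega - 7\right)^{2} + 61\right)}{\left(4 \left(\omega - 10\right)^{2} + 25\right) \left(4 \left(\omega - 4\right)^{2} + 25\right)}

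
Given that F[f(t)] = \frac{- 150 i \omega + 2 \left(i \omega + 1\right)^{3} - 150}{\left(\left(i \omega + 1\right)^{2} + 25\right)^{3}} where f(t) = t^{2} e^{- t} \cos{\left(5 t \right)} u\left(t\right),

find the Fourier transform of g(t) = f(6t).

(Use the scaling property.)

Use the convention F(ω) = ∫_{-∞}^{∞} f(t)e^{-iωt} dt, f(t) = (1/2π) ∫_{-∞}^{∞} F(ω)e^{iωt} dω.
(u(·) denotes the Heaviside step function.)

F[g](ω) = \frac{72 \left(- 2700 i \omega + \left(i \omega + 6\right)^{3} - 16200\right)}{\left(\left(i \omega + 6\right)^{2} + 900\right)^{3}}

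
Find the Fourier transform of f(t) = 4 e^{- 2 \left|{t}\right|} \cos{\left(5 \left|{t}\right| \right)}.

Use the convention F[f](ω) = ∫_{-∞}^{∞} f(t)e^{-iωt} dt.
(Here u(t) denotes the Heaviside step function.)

F(ω) = \frac{16 \left(\omega^{2} + 29\right)}{\omega^{4} - 42 \omega^{2} + 841}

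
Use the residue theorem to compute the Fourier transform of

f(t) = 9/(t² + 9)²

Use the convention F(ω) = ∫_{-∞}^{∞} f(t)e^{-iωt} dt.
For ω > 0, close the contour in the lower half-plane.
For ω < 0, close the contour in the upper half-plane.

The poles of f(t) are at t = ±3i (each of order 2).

Let g(z) = f(z)e^{-iωz}; for large |z| the factor e^{-iωz} decays in the lower half-plane when ω > 0 and in the upper half-plane when ω < 0.

Case ω > 0 (lower half-plane, clockwise contour ⇒ F(ω) = -2πi·ΣRes):
  Res_{z = - 3 i} g(z) = \frac{i \left(3 \omega + 1\right) e^{- 3 \omega}}{12} (pole of order 2)
  F(ω) = -2πi·ΣRes = \frac{\pi \left(3 \omega + 1\right) e^{- 3 \omega}}{6}

Case ω < 0 (upper half-plane, counterclockwise contour ⇒ F(ω) = +2πi·ΣRes):
  Res_{z = 3 i} g(z) = \frac{i \left(3 \omega - 1\right) e^{3 \omega}}{12} (pole of order 2)
  F(ω) = 2πi·ΣRes = \frac{\pi \left(1 - 3 \omega\right) e^{3 \omega}}{6}

Both cases combine into a single formula in |ω|:

F(ω) = \frac{\pi \left(3 \left|{\omega}\right| + 1\right) e^{- 3 \left|{\omega}\right|}}{6}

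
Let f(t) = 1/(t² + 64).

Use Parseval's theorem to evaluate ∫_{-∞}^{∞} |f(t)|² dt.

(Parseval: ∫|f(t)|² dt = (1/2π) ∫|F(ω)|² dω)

∫|f(t)|² dt = \frac{\pi}{1024}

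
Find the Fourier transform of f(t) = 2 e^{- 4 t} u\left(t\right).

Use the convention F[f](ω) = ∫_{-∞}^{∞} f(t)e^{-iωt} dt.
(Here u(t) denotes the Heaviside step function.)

F(ω) = \frac{2}{i \omega + 4}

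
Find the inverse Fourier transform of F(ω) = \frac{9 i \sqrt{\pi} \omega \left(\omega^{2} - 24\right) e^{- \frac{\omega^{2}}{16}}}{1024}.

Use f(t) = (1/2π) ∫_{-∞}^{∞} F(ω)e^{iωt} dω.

f(t) = 9 t^{3} e^{- 4 t^{2}}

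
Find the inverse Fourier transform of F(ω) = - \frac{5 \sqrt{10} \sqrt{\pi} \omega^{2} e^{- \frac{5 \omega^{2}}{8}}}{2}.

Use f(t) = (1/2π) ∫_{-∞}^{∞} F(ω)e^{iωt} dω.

f(t) = 2 \left(\frac{8 t^{2}}{5} - 2\right) e^{- \frac{2 t^{2}}{5}}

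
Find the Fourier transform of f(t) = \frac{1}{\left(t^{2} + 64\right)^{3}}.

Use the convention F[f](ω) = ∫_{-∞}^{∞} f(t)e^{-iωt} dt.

F(ω) = \frac{\pi \left(64 \omega^{2} + 24 \left|{\omega}\right| + 3\right) e^{- 8 \left|{\omega}\right|}}{262144}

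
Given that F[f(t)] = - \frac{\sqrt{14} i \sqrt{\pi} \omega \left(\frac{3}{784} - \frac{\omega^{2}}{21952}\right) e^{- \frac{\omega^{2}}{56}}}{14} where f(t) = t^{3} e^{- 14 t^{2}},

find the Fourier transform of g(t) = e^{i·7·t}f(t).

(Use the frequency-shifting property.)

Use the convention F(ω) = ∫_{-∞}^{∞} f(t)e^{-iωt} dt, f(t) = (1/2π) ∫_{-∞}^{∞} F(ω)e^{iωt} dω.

F[g](ω) = \frac{\sqrt{14} i \sqrt{\pi} \left(\omega - 7\right) \left(\left(\omega - 7\right)^{2} - 84\right) e^{- \frac{\left(\omega - 7\right)^{2}}{56}}}{307328}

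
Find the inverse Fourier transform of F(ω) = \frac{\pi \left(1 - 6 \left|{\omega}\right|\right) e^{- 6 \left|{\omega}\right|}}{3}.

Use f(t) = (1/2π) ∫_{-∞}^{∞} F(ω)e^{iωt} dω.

f(t) = \frac{4 t^{2}}{\left(t^{2} + 36\right)^{2}}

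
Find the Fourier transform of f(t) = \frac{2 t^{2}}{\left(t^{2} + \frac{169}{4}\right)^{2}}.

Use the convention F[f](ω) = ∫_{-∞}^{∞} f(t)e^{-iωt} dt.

F(ω) = \frac{\pi \left(2 - 13 \left|{\omega}\right|\right) e^{- \frac{13 \left|{\omega}\right|}{2}}}{13}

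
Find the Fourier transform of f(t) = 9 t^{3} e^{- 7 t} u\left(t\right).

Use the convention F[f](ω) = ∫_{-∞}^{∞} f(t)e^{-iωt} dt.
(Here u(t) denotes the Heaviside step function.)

F(ω) = \frac{54}{\left(i \omega + 7\right)^{4}}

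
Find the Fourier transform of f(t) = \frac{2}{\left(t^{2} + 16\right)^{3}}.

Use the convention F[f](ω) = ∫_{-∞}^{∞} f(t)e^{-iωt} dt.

F(ω) = \frac{\pi \left(16 \omega^{2} + 12 \left|{\omega}\right| + 3\right) e^{- 4 \left|{\omega}\right|}}{4096}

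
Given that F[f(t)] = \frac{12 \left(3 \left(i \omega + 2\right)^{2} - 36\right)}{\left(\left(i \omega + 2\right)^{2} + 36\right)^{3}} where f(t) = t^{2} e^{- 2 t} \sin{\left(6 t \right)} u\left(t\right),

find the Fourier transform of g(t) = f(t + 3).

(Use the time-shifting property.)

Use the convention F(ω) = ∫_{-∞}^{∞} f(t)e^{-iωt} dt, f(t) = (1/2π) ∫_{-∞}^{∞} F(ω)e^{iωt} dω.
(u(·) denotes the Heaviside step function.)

F[g](ω) = \frac{36 \left(\left(i \omega + 2\right)^{2} - 12\right) e^{3 i \omega}}{\left(\left(i \omega + 2\right)^{2} + 36\right)^{3}}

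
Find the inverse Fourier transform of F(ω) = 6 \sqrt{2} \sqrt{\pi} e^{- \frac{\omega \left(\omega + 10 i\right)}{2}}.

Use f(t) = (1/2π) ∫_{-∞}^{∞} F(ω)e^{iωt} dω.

f(t) = 6 e^{- \frac{\left(t - 5\right)^{2}}{2}}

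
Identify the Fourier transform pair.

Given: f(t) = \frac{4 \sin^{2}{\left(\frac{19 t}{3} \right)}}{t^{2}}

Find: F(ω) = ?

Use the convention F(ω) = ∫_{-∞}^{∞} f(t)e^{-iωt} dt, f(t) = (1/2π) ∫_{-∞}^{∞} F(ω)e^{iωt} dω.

F(ω) = \begin{cases} \frac{2 \pi \left(38 - 3 \left|{\omega}\right|\right)}{3} & \text{for}\: \omega > - \frac{38}{3} \wedge \omega < \frac{38}{3} \\0 & \text{otherwise} \end{cases}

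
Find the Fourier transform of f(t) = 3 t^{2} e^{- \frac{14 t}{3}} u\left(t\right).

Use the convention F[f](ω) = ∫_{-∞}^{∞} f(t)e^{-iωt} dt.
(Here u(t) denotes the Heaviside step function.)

F(ω) = \frac{162}{\left(3 i \omega + 14\right)^{3}}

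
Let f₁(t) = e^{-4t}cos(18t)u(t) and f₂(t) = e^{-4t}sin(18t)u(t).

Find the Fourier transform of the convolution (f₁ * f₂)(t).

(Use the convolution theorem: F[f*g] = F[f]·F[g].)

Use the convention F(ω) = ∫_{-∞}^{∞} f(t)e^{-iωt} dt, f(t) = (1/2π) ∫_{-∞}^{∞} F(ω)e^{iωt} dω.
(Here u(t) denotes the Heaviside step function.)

F[f₁*f₂](ω) = \frac{18 \left(i \omega + 4\right)}{\left(\left(i \omega + 4\right)^{2} + 324\right)^{2}}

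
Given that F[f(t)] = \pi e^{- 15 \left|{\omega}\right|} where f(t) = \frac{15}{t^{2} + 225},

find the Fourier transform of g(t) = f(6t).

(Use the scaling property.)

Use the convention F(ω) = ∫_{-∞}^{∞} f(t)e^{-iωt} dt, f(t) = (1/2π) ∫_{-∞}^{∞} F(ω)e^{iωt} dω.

F[g](ω) = \frac{\pi e^{- \frac{5 \left|{\omega}\right|}{2}}}{6}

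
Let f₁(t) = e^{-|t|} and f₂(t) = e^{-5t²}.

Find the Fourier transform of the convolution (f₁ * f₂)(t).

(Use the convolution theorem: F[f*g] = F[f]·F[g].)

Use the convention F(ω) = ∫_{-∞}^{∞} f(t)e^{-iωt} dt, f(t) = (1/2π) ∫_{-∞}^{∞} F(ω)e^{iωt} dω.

F[f₁*f₂](ω) = \frac{2 \sqrt{5} \sqrt{\pi} e^{- \frac{\omega^{2}}{20}}}{5 \left(\omega^{2} + 1\right)}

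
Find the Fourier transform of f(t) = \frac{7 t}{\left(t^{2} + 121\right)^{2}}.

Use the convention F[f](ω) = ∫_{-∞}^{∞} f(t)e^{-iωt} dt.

F(ω) = - \frac{7 i \pi \omega e^{- 11 \left|{\omega}\right|}}{22}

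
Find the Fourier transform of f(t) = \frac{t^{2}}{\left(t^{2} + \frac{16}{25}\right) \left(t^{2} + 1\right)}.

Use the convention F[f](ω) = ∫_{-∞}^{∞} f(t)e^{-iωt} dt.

F(ω) = \frac{25 \pi e^{- \left|{\omega}\right|}}{9} - \frac{20 \pi e^{- \frac{4 \left|{\omega}\right|}{5}}}{9}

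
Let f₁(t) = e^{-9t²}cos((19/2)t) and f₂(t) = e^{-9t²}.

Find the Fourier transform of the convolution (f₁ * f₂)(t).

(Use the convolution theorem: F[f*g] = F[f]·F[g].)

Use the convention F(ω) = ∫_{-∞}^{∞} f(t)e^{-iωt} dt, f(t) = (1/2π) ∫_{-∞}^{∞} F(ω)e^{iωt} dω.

F[f₁*f₂](ω) = \frac{\pi \left(e^{\frac{19 \omega}{18}} + 1\right) e^{- \frac{\omega^{2}}{18} - \frac{19 \omega}{36} - \frac{361}{144}}}{18}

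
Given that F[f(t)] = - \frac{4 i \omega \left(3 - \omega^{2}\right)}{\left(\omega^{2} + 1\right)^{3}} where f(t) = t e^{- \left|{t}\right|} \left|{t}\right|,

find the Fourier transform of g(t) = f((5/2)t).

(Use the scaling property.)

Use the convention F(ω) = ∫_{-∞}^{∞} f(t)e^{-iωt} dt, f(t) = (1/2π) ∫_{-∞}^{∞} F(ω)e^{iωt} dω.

F[g](ω) = \frac{400 i \omega \left(4 \omega^{2} - 75\right)}{\left(4 \omega^{2} + 25\right)^{3}}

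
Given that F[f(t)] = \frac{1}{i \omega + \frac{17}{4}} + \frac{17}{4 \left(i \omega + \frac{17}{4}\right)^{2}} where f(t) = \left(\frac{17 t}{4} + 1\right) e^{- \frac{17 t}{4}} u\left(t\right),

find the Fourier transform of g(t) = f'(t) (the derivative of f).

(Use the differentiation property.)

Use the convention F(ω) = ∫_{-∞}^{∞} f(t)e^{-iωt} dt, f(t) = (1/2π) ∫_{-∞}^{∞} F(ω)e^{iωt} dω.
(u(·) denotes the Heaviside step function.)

F[g](ω) = \frac{8 \omega \left(2 \omega - 17 i\right)}{16 \omega^{2} - 136 i \omega - 289}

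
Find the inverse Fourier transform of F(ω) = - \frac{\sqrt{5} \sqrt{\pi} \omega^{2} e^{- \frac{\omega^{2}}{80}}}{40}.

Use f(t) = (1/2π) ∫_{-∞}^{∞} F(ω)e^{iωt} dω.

f(t) = 5 \left(80 t^{2} - 2\right) e^{- 20 t^{2}}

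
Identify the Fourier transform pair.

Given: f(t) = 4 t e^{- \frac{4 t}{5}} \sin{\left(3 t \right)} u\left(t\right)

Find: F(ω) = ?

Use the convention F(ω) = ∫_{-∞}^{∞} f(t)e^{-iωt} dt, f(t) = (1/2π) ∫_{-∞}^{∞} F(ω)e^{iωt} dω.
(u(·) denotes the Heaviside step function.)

F(ω) = \frac{3000 \left(5 i \omega + 4\right)}{\left(\left(5 i \omega + 4\right)^{2} + 225\right)^{2}}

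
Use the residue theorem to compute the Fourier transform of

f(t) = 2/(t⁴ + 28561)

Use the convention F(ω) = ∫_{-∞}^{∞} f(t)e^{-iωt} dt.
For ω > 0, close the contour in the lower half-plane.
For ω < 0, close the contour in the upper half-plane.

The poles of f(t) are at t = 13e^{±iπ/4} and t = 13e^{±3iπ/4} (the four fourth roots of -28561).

Let g(z) = f(z)e^{-iωz}; for large |z| the factor e^{-iωz} decays in the lower half-plane when ω > 0 and in the upper half-plane when ω < 0.

Case ω > 0 (lower half-plane, clockwise contour ⇒ F(ω) = -2πi·ΣRes):
  Res_{z = - \frac{13 \sqrt{2}}{2} - \frac{13 \sqrt{2} i}{2}} g(z) = \frac{\sqrt{2} i \left(1 - i\right) e^{\frac{13 \sqrt{2} \omega \left(-1 + i\right)}{2}}}{8788}
  Res_{z = \frac{13 \sqrt{2}}{2} - \frac{13 \sqrt{2} i}{2}} g(z) = \frac{\sqrt{2} i \left(1 + i\right) e^{- \frac{13 \sqrt{2} \omega \left(1 + i\right)}{2}}}{8788}
  F(ω) = -2πi·ΣRes = \frac{\sqrt{2} \pi \left(1 - i\right) \left(e^{13 \sqrt{2} i \omega} + i\right) e^{- \frac{13 \sqrt{2} \omega \left(1 + i\right)}{2}}}{4394} = \frac{2 \pi e^{- \frac{13 \sqrt{2} \omega}{2}} \sin{\left(\frac{13 \sqrt{2} \omega}{2} + \frac{\pi}{4} \right)}}{2197}

Case ω < 0 (upper half-plane, counterclockwise contour ⇒ F(ω) = +2πi·ΣRes):
  Res_{z = \frac{13 \sqrt{2}}{2} + \frac{13 \sqrt{2} i}{2}} g(z) = \frac{\sqrt{2} i \left(-1 + i\right) e^{\frac{13 \sqrt{2} \omega \left(1 - i\right)}{2}}}{8788}
  Res_{z = - \frac{13 \sqrt{2}}{2} + \frac{13 \sqrt{2} i}{2}} g(z) = \frac{\sqrt{2} \left(1 - i\right) e^{\frac{13 \sqrt{2} \omega \left(1 + i\right)}{2}}}{8788}
  F(ω) = 2πi·ΣRes = - \frac{\sqrt{2} i \pi \left(i \left(1 - i\right) e^{\frac{13 \sqrt{2} \omega \left(1 - i\right)}{2}} - \left(1 - i\right) e^{\frac{13 \sqrt{2} \omega \left(1 + i\right)}{2}}\right)}{4394} = \frac{2 \pi e^{\frac{13 \sqrt{2} \omega}{2}} \cos{\left(\frac{13 \sqrt{2} \omega}{2} + \frac{\pi}{4} \right)}}{2197}

Both cases combine into a single formula in |ω|:

F(ω) = \frac{2 \pi e^{- \frac{13 \sqrt{2} \left|{\omega}\right|}{2}} \sin{\left(\frac{13 \sqrt{2} \left|{\omega}\right|}{2} + \frac{\pi}{4} \right)}}{2197}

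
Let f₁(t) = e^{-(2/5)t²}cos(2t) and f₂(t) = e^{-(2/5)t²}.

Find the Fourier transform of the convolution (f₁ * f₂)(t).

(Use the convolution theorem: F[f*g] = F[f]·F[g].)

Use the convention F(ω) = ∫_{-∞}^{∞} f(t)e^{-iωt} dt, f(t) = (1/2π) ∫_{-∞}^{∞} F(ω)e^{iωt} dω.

F[f₁*f₂](ω) = \frac{5 \pi \left(e^{5 \omega} + 1\right) e^{- \frac{5 \omega^{2}}{4} - \frac{5 \omega}{2} - \frac{5}{2}}}{4}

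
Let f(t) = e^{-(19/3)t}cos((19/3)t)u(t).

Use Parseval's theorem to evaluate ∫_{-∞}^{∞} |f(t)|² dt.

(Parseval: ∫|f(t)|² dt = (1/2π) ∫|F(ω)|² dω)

∫|f(t)|² dt = \frac{9}{152}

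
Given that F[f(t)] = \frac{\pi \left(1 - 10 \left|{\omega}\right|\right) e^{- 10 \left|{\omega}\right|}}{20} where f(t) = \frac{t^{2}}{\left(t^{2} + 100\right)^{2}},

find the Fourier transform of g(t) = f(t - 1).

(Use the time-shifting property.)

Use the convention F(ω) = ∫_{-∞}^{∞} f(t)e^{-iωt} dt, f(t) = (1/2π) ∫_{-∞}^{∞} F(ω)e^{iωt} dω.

F[g](ω) = \frac{\pi \left(1 - 10 \left|{\omega}\right|\right) e^{- i \omega - 10 \left|{\omega}\right|}}{20}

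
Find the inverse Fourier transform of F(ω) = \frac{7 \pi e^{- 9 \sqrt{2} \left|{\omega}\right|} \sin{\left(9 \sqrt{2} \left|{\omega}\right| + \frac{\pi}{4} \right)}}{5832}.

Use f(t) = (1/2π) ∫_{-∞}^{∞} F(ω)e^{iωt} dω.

f(t) = \frac{7}{t^{4} + 104976}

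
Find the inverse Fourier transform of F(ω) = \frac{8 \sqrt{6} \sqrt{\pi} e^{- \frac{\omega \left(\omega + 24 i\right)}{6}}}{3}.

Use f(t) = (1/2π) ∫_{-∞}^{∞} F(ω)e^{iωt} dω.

f(t) = 8 e^{- \frac{3 \left(t - 4\right)^{2}}{2}}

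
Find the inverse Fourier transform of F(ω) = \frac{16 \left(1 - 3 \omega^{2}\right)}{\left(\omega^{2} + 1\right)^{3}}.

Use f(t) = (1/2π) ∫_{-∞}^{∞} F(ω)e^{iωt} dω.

f(t) = 4 t^{2} e^{- \left|{t}\right|}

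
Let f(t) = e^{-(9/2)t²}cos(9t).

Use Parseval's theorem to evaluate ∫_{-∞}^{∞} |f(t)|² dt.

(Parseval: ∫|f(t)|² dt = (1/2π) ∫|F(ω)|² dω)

∫|f(t)|² dt = \frac{\sqrt{\pi} \left(1 + e^{9}\right)}{6 e^{9}}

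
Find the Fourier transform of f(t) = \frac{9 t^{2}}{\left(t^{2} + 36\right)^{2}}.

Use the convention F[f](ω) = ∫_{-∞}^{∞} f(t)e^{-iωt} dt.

F(ω) = \frac{3 \pi \left(1 - 6 \left|{\omega}\right|\right) e^{- 6 \left|{\omega}\right|}}{4}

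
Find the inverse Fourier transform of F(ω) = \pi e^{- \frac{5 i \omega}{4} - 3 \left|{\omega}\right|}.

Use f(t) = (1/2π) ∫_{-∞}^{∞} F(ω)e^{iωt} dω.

f(t) = \frac{3}{\left(t - \frac{5}{4}\right)^{2} + 9}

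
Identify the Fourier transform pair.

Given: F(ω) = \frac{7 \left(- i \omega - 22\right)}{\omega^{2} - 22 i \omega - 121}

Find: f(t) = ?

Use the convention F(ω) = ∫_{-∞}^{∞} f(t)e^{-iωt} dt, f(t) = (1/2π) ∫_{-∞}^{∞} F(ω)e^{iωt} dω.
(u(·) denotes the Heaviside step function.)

f(t) = 7 \left(11 t + 1\right) e^{- 11 t} u\left(t\right)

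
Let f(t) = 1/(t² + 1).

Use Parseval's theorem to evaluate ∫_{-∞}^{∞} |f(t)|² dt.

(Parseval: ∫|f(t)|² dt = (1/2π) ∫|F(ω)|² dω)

∫|f(t)|² dt = \frac{\pi}{2}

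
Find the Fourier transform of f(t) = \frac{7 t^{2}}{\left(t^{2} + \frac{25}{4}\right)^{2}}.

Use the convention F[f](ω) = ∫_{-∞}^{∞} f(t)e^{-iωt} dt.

F(ω) = \frac{7 \pi \left(2 - 5 \left|{\omega}\right|\right) e^{- \frac{5 \left|{\omega}\right|}{2}}}{10}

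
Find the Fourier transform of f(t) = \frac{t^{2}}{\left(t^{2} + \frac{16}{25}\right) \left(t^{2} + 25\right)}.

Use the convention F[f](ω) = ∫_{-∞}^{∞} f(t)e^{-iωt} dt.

F(ω) = \frac{125 \pi e^{- 5 \left|{\omega}\right|}}{609} - \frac{20 \pi e^{- \frac{4 \left|{\omega}\right|}{5}}}{609}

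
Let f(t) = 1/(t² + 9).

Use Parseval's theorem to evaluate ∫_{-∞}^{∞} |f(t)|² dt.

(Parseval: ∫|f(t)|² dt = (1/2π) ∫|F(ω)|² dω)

∫|f(t)|² dt = \frac{\pi}{54}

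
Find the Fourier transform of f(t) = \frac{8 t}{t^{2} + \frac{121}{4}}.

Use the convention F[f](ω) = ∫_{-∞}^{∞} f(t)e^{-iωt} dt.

F(ω) = - 8 i \pi e^{- \frac{11 \left|{\omega}\right|}{2}} \operatorname{sign}{\left(\omega \right)}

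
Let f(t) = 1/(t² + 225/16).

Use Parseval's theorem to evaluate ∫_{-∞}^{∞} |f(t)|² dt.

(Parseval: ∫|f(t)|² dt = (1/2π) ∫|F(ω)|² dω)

∫|f(t)|² dt = \frac{32 \pi}{3375}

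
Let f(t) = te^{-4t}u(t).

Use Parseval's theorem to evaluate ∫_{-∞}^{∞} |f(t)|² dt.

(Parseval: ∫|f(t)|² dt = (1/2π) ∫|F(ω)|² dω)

∫|f(t)|² dt = \frac{1}{256}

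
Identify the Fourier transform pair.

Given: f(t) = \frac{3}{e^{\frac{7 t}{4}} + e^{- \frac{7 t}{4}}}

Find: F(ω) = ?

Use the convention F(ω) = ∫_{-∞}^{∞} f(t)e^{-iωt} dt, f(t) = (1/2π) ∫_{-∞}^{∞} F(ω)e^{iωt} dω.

F(ω) = \frac{6 \pi}{7 \cosh{\left(\frac{2 \pi \omega}{7} \right)}}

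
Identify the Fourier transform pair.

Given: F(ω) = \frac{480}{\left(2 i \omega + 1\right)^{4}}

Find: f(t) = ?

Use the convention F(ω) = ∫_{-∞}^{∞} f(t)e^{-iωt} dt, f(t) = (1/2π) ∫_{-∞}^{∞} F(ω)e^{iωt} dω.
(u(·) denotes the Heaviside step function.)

f(t) = 5 t^{3} e^{- \frac{t}{2}} u\left(t\right)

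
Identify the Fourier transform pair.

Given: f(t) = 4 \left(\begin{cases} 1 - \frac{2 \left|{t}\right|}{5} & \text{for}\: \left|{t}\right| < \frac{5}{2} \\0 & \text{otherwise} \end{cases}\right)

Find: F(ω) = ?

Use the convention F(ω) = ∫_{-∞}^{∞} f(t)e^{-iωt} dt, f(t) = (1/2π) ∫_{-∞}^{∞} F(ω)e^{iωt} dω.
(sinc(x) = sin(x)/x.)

F(ω) = 10 \operatorname{sinc}^{2}{\left(\frac{5 \omega}{4} \right)}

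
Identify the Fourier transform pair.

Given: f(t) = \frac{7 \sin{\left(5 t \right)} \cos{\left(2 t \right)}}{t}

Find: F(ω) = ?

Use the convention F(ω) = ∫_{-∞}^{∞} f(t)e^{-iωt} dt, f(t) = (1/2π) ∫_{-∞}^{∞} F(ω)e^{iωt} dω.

F(ω) = \begin{cases} 7 \pi & \text{for}\: \omega > -3 \wedge \omega < 3 \\\frac{7 \pi}{2} & \text{for}\: \omega > -7 \wedge \omega < 7 \\0 & \text{otherwise} \end{cases}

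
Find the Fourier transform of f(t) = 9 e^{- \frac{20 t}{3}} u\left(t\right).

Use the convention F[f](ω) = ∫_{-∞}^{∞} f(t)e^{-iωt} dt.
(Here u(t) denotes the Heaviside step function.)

F(ω) = \frac{27}{3 i \omega + 20}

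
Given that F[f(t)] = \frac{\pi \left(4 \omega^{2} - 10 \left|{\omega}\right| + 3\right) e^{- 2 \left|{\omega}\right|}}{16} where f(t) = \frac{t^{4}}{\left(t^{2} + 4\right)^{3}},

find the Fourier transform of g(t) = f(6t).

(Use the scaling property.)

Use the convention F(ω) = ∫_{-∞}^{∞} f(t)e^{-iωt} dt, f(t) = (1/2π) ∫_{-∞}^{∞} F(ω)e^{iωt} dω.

F[g](ω) = \frac{\pi \left(\omega^{2} - 15 \left|{\omega}\right| + 27\right) e^{- \frac{\left|{\omega}\right|}{3}}}{864}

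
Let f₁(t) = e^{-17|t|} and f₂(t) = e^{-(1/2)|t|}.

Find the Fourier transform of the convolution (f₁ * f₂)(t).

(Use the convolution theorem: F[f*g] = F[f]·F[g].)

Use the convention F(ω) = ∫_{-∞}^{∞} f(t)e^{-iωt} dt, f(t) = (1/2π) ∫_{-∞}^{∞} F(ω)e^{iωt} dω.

F[f₁*f₂](ω) = \frac{136}{\left(\omega^{2} + 289\right) \left(4 \omega^{2} + 1\right)}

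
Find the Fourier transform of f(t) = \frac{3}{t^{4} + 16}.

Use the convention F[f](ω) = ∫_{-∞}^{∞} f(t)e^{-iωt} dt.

F(ω) = \frac{3 \pi e^{- \sqrt{2} \left|{\omega}\right|} \sin{\left(\sqrt{2} \left|{\omega}\right| + \frac{\pi}{4} \right)}}{8}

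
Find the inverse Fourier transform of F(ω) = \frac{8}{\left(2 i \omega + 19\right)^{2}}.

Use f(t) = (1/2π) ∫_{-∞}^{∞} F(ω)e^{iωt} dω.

f(t) = 2 t e^{- \frac{19 t}{2}} u\left(t\right)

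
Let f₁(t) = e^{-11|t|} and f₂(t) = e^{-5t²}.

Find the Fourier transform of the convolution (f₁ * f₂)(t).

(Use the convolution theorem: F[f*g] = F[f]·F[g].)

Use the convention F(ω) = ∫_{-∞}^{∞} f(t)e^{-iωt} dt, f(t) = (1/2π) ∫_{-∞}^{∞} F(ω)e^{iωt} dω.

F[f₁*f₂](ω) = \frac{22 \sqrt{5} \sqrt{\pi} e^{- \frac{\omega^{2}}{20}}}{5 \left(\omega^{2} + 121\right)}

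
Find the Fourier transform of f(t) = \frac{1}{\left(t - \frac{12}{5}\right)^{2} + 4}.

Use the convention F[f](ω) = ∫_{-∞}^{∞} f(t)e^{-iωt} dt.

F(ω) = \frac{\pi e^{- \frac{12 i \omega}{5} - 2 \left|{\omega}\right|}}{2}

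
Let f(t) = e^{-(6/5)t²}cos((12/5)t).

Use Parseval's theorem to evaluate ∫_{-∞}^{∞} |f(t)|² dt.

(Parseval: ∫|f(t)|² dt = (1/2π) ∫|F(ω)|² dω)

∫|f(t)|² dt = \frac{\sqrt{15} \sqrt{\pi} \left(1 + e^{\frac{12}{5}}\right)}{12 e^{\frac{12}{5}}}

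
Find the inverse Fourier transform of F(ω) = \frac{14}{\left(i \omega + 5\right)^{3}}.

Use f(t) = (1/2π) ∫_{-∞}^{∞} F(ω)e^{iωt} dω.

f(t) = 7 t^{2} e^{- 5 t} u\left(t\right)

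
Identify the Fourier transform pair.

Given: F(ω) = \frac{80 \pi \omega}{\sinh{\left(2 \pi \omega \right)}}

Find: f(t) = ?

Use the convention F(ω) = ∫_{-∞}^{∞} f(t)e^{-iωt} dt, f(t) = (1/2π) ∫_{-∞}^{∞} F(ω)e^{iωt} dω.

f(t) = \frac{5}{\cosh^{2}{\left(\frac{t}{4} \right)}}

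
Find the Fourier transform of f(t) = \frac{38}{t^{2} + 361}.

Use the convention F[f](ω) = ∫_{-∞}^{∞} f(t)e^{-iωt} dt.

F(ω) = 2 \pi e^{- 19 \left|{\omega}\right|}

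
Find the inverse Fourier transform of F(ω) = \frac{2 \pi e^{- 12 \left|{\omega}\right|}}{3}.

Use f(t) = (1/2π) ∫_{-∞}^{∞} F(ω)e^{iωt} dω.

f(t) = \frac{8}{t^{2} + 144}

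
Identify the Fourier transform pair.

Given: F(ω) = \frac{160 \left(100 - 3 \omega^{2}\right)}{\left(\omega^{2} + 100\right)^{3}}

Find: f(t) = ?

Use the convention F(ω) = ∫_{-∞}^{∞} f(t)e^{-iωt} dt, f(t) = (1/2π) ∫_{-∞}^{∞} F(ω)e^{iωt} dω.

f(t) = 4 t^{2} e^{- 10 \left|{t}\right|}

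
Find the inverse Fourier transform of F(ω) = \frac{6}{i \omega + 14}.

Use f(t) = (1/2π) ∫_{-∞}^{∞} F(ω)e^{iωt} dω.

f(t) = 6 e^{- 14 t} u\left(t\right)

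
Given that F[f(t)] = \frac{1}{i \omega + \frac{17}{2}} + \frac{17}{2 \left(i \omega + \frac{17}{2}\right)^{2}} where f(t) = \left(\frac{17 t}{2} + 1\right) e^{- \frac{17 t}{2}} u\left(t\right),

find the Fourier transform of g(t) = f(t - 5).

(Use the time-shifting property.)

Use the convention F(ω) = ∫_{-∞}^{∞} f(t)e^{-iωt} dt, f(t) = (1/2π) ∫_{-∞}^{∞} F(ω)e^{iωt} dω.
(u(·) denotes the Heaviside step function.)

F[g](ω) = \frac{4 \left(- i \omega - 17\right) e^{- 5 i \omega}}{4 \omega^{2} - 68 i \omega - 289}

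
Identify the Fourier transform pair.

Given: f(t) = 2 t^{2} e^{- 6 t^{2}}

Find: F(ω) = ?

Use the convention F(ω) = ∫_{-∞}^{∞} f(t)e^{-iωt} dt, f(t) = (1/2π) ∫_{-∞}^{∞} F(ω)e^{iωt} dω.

F(ω) = \frac{\sqrt{6} \sqrt{\pi} \left(12 - \omega^{2}\right) e^{- \frac{\omega^{2}}{24}}}{432}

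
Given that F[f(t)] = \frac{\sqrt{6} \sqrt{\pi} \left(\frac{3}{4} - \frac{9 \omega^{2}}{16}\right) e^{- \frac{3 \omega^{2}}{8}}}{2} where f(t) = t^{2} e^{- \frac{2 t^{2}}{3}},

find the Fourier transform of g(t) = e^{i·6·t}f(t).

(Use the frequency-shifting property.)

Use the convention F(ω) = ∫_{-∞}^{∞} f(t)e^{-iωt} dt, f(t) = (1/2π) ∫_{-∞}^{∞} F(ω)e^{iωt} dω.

F[g](ω) = \frac{3 \sqrt{6} \sqrt{\pi} \left(4 - 3 \left(\omega - 6\right)^{2}\right) e^{- \frac{3 \left(\omega - 6\right)^{2}}{8}}}{32}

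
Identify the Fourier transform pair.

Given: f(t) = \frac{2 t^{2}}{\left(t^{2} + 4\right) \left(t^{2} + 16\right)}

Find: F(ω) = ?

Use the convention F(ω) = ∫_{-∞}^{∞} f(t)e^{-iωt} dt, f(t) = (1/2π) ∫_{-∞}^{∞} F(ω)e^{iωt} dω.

F(ω) = \frac{\pi \left(2 - e^{2 \left|{\omega}\right|}\right) e^{- 4 \left|{\omega}\right|}}{3}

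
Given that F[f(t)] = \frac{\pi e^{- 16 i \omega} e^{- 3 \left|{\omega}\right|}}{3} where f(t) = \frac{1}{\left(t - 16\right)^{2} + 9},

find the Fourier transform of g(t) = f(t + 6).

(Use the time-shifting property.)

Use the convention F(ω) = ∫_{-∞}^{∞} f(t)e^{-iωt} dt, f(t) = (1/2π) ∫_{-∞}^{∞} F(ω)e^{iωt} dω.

F[g](ω) = \frac{\pi e^{- 10 i \omega - 3 \left|{\omega}\right|}}{3}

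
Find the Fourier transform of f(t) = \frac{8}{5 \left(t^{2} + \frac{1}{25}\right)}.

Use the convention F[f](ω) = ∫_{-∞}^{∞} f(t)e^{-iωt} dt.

F(ω) = 8 \pi e^{- \frac{\left|{\omega}\right|}{5}}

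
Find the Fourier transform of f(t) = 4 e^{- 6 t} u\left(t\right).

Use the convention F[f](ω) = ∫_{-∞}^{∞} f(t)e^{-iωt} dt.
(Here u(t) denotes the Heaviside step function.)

F(ω) = \frac{4}{i \omega + 6}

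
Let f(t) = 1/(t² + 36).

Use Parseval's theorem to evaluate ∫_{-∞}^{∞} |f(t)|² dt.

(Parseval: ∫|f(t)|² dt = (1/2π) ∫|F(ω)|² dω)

∫|f(t)|² dt = \frac{\pi}{432}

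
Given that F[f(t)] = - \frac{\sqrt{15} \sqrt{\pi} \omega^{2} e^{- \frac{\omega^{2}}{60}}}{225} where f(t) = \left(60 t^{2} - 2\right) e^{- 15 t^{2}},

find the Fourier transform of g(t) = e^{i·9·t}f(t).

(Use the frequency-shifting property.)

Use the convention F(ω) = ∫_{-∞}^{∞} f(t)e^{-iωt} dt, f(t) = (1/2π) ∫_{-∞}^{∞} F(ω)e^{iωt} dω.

F[g](ω) = - \frac{\sqrt{15} \sqrt{\pi} \left(\omega - 9\right)^{2} e^{- \frac{\left(\omega - 9\right)^{2}}{60}}}{225}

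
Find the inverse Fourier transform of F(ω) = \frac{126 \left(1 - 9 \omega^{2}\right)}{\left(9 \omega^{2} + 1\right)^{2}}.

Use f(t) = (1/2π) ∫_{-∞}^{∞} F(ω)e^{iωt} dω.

f(t) = 7 e^{- \frac{\left|{t}\right|}{3}} \left|{t}\right|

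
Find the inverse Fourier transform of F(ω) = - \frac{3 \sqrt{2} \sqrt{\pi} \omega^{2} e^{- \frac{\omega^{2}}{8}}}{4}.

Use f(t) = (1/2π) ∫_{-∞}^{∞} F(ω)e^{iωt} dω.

f(t) = 3 \left(8 t^{2} - 2\right) e^{- 2 t^{2}}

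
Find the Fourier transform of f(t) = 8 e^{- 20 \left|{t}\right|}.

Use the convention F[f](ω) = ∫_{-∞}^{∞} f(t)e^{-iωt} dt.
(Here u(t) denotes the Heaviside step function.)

F(ω) = \frac{320}{\omega^{2} + 400}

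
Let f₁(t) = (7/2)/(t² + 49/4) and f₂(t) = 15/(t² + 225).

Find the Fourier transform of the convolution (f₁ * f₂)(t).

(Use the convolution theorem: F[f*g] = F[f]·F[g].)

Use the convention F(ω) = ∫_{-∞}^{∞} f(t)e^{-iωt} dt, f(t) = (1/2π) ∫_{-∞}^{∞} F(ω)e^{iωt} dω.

F[f₁*f₂](ω) = \pi^{2} e^{- \frac{37 \left|{\omega}\right|}{2}}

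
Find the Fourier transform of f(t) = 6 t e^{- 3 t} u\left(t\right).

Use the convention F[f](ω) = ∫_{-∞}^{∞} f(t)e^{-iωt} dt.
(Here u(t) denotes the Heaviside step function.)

F(ω) = \frac{6}{\left(i \omega + 3\right)^{2}}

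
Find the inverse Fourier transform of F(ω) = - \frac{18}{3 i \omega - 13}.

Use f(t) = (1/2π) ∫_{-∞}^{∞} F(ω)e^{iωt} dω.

f(t) = 6 e^{\frac{13 t}{3}} u\left(- t\right)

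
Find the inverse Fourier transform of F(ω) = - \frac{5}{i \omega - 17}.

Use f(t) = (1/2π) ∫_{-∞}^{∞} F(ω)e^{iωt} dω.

f(t) = 5 e^{17 t} u\left(- t\right)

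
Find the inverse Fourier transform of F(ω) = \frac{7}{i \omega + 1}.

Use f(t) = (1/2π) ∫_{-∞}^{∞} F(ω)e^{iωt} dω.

f(t) = 7 e^{- t} u\left(t\right)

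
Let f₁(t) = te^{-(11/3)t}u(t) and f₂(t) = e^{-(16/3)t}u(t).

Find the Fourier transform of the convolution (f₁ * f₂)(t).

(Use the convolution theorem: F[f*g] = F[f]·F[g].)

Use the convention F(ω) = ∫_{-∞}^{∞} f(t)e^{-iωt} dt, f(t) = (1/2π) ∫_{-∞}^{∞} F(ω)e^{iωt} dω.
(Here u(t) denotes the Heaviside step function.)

F[f₁*f₂](ω) = \frac{27}{\left(3 i \omega + 11\right)^{2} \left(3 i \omega + 16\right)}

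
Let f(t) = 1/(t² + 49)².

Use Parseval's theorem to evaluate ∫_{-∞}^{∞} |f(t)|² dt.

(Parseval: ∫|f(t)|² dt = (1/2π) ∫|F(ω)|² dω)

∫|f(t)|² dt = \frac{5 \pi}{13176688}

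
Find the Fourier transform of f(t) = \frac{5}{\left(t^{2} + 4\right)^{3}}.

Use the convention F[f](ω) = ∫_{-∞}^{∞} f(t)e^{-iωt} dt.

F(ω) = \frac{5 \pi \left(4 \omega^{2} + 6 \left|{\omega}\right| + 3\right) e^{- 2 \left|{\omega}\right|}}{256}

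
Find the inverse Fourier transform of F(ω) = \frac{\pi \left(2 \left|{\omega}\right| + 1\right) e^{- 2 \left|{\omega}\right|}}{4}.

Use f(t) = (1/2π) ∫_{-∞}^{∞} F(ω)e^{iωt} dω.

f(t) = \frac{4}{\left(t^{2} + 4\right)^{2}}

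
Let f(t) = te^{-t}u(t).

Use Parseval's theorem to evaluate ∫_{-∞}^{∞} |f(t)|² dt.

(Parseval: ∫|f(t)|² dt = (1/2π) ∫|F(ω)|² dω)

∫|f(t)|² dt = \frac{1}{4}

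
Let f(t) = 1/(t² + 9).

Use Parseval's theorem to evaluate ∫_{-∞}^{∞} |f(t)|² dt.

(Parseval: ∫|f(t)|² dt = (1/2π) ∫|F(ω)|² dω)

∫|f(t)|² dt = \frac{\pi}{54}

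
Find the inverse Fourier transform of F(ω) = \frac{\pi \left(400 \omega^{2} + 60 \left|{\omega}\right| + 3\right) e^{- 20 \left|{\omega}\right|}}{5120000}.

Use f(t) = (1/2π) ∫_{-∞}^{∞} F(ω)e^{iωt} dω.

f(t) = \frac{5}{\left(t^{2} + 400\right)^{3}}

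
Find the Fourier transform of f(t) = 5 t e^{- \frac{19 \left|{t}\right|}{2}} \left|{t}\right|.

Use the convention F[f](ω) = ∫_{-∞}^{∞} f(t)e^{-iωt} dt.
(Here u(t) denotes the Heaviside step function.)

F(ω) = \frac{320 i \omega \left(4 \omega^{2} - 1083\right)}{\left(4 \omega^{2} + 361\right)^{3}}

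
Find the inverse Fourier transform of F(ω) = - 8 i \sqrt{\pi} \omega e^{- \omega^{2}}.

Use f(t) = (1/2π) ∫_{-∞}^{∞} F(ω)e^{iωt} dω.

f(t) = 2 t e^{- \frac{t^{2}}{4}}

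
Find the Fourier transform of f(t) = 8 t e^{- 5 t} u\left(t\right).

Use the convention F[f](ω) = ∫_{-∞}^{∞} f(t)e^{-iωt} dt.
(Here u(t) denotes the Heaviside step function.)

F(ω) = \frac{8}{\left(i \omega + 5\right)^{2}}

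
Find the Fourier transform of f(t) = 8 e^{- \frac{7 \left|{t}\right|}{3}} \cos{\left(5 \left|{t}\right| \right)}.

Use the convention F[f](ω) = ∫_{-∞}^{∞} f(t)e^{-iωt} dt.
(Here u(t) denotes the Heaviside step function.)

F(ω) = \frac{336 \left(9 \omega^{2} + 274\right)}{81 \omega^{4} - 3168 \omega^{2} + 75076}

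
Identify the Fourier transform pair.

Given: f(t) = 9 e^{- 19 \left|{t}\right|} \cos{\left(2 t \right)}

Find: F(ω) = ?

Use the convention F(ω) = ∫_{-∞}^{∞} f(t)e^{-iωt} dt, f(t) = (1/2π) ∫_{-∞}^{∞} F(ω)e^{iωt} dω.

F(ω) = \frac{342 \left(\omega^{2} + 365\right)}{\omega^{4} + 714 \omega^{2} + 133225}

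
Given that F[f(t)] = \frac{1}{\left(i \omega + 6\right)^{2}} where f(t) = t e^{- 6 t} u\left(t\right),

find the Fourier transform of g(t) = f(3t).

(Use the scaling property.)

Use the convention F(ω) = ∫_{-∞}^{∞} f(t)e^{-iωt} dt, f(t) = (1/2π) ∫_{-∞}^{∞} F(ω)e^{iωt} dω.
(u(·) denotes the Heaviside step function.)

F[g](ω) = \frac{3}{\left(i \omega + 18\right)^{2}}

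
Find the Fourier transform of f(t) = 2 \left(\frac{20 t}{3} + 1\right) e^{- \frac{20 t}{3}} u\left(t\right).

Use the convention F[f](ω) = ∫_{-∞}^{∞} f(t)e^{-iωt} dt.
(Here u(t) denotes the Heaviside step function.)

F(ω) = \frac{6 \left(- 3 i \omega - 40\right)}{9 \omega^{2} - 120 i \omega - 400}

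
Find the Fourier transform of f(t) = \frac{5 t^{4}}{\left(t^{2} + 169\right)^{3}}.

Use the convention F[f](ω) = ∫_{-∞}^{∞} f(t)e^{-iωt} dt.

F(ω) = \frac{5 \pi \left(169 \omega^{2} - 65 \left|{\omega}\right| + 3\right) e^{- 13 \left|{\omega}\right|}}{104}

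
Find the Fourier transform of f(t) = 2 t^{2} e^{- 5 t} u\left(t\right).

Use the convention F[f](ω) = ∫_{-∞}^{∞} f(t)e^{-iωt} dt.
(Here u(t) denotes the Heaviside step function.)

F(ω) = \frac{4}{\left(i \omega + 5\right)^{3}}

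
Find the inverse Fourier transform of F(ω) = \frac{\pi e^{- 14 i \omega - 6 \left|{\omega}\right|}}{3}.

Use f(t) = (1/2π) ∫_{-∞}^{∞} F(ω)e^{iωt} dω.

f(t) = \frac{2}{\left(t - 14\right)^{2} + 36}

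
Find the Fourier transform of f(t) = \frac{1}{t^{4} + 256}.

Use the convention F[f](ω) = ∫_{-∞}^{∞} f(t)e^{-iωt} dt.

F(ω) = \frac{\pi e^{- 2 \sqrt{2} \left|{\omega}\right|} \sin{\left(2 \sqrt{2} \left|{\omega}\right| + \frac{\pi}{4} \right)}}{64}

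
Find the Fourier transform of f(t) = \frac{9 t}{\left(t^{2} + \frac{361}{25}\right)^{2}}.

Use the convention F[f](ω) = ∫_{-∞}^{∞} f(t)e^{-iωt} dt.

F(ω) = - \frac{45 i \pi \omega e^{- \frac{19 \left|{\omega}\right|}{5}}}{38}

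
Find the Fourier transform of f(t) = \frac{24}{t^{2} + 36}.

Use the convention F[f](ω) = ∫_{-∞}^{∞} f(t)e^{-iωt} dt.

F(ω) = 4 \pi e^{- 6 \left|{\omega}\right|}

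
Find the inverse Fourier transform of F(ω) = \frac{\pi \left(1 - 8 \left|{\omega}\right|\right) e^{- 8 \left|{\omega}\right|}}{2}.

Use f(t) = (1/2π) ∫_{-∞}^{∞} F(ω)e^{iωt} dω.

f(t) = \frac{8 t^{2}}{\left(t^{2} + 64\right)^{2}}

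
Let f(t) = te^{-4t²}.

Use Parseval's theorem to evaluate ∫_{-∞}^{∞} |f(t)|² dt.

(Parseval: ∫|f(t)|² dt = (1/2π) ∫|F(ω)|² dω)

∫|f(t)|² dt = \frac{\sqrt{2} \sqrt{\pi}}{64}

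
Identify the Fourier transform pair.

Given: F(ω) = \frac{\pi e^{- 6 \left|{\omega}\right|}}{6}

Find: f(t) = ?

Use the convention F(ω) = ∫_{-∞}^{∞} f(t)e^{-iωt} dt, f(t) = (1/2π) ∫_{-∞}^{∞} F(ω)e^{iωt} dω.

f(t) = \frac{1}{t^{2} + 36}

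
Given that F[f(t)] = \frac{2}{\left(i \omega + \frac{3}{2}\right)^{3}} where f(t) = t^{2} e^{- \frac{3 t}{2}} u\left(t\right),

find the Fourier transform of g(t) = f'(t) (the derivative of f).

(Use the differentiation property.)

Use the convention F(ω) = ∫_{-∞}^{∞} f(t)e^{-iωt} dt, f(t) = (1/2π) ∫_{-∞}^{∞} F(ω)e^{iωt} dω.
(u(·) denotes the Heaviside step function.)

F[g](ω) = \frac{16 i \omega}{\left(2 i \omega + 3\right)^{3}}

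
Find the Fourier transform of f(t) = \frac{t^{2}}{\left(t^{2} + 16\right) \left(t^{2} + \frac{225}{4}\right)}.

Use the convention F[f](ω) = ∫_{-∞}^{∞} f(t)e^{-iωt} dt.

F(ω) = - \frac{16 \pi e^{- 4 \left|{\omega}\right|}}{161} + \frac{30 \pi e^{- \frac{15 \left|{\omega}\right|}{2}}}{161}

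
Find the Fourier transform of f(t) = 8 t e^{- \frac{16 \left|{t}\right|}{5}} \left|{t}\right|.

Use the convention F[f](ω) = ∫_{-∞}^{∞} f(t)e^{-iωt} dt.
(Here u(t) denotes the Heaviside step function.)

F(ω) = \frac{20000 i \omega \left(25 \omega^{2} - 768\right)}{\left(25 \omega^{2} + 256\right)^{3}}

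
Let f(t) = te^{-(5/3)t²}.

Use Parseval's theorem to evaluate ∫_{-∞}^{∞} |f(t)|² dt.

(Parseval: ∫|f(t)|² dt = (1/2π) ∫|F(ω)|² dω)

∫|f(t)|² dt = \frac{3 \sqrt{30} \sqrt{\pi}}{200}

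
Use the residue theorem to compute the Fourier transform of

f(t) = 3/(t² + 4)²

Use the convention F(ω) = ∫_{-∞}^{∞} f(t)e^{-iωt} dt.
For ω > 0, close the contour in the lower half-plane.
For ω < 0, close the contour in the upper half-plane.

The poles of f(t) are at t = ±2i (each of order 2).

Let g(z) = f(z)e^{-iωz}; for large |z| the factor e^{-iωz} decays in the lower half-plane when ω > 0 and in the upper half-plane when ω < 0.

Case ω > 0 (lower half-plane, clockwise contour ⇒ F(ω) = -2πi·ΣRes):
  Res_{z = - 2 i} g(z) = \frac{3 i \left(2 \omega + 1\right) e^{- 2 \omega}}{32} (pole of order 2)
  F(ω) = -2πi·ΣRes = \frac{3 \pi \left(2 \omega + 1\right) e^{- 2 \omega}}{16}

Case ω < 0 (upper half-plane, counterclockwise contour ⇒ F(ω) = +2πi·ΣRes):
  Res_{z = 2 i} g(z) = \frac{3 i \left(2 \omega - 1\right) e^{2 \omega}}{32} (pole of order 2)
  F(ω) = 2πi·ΣRes = \frac{3 \pi \left(1 - 2 \omega\right) e^{2 \omega}}{16}

Both cases combine into a single formula in |ω|:

F(ω) = \frac{3 \pi \left(2 \left|{\omega}\right| + 1\right) e^{- 2 \left|{\omega}\right|}}{16}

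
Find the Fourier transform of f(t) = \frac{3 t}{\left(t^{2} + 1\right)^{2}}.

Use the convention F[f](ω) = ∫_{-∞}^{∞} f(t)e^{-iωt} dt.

F(ω) = - \frac{3 i \pi \omega e^{- \left|{\omega}\right|}}{2}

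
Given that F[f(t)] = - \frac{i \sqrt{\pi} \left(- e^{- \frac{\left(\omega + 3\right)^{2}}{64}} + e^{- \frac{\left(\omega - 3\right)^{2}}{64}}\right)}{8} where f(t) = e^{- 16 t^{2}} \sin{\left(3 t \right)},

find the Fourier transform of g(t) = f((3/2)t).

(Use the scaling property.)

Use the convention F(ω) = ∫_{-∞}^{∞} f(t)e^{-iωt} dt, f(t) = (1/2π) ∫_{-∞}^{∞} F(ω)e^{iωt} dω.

F[g](ω) = \frac{i \sqrt{\pi} \left(1 - e^{\frac{\omega}{8}}\right) e^{- \frac{\omega^{2}}{144} - \frac{\omega}{16} - \frac{9}{64}}}{12}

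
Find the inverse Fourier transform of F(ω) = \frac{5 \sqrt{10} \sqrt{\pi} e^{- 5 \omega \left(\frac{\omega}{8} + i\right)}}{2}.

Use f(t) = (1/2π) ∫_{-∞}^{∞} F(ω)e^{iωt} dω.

f(t) = 5 e^{- \frac{2 \left(t - 5\right)^{2}}{5}}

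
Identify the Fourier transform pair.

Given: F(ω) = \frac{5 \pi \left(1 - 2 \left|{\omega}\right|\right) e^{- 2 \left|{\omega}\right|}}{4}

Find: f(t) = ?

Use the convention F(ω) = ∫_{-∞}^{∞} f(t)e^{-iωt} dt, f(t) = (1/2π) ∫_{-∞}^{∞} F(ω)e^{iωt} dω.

f(t) = \frac{5 t^{2}}{\left(t^{2} + 4\right)^{2}}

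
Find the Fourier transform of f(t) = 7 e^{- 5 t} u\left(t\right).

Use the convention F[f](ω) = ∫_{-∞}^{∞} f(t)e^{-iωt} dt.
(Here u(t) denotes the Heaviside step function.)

F(ω) = \frac{7}{i \omega + 5}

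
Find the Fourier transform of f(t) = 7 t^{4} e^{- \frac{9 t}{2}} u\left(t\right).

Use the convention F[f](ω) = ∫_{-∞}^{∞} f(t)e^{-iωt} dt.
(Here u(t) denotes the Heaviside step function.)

F(ω) = \frac{5376}{\left(2 i \omega + 9\right)^{5}}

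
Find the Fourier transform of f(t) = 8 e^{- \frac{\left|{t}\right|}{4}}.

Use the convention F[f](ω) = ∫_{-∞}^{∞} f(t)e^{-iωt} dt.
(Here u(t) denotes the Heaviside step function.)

F(ω) = \frac{64}{16 \omega^{2} + 1}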